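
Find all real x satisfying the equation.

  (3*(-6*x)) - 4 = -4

Step 1. [(3*(-6*x)) - 4 = -4] the outer -4 inverts by adding 4 ⇒ sub: 3*(-6*x) = 0.
Step 2. [3*(-6*x) = 0] leading coefficient 3: divide by 3. So div: -6*x = 0.
Step 3. [-6*x = 0] divide by the outer -6. So div: x = 0.

Answer: x ∈ {0}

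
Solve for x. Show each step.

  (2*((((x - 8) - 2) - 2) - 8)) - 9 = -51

Step 1. [(2*((((x - 8) - 2) - 2) - 8)) - 9 = -51] -9 is outermost — add 9 both sides. So sub: 2*((((x - 8) - 2) - 2) - 8) = -42.
Step 2. [2*((((x - 8) - 2) - 2) - 8) = -42] 2 out front; divide by 2, so div: (((x - 8) - 2) - 2) - 8 = -21.
Step 3. [(((x - 8) - 2) - 2) - 8 = -21] the outer -8 inverts by adding 8, so sub: ((x - 8) - 2) - 2 = -13.
Step 4. [((x - 8) - 2) - 2 = -13] the outer -2 inverts by adding 2. So sub: (x - 8) - 2 = -11.
Step 5. [(x - 8) - 2 = -11] add 2: x sits inside (… - 2), so sub: x - 8 = -9.
Step 6. [x - 8 = -9] 8 comes off first (add 8), so sub: x = -1.

Answer: x ∈ {-1}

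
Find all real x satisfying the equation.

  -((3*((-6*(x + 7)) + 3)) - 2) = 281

Step 1. [-((3*((-6*(x + 7)) + 3)) - 2) = 281] LHS negated; negate both sides ⇒ neg: (3*((-6*(x + 7)) + 3)) - 2 = -281.
Step 2. [(3*((-6*(x + 7)) + 3)) - 2 = -281] peel the -2: add 2 from each side. So sub: 3*((-6*(x + 7)) + 3) = -279.
Step 3. [3*((-6*(x + 7)) + 3) = -279] leading coefficient 3: divide by 3, so div: (-6*(x + 7)) + 3 = -93.
Step 4. [(-6*(x + 7)) + 3 = -93] peel the +3: subtract 3 from each side. So sub: -6*(x + 7) = -96.
Step 5. [-6*(x + 7) = -96] leading coefficient -6: divide by -6 ⇒ div: x + 7 = 16.
Step 6. [x + 7 = 16] peel the +7: subtract 7 from each side. So sub: x = 9.

Answer: x ∈ {9}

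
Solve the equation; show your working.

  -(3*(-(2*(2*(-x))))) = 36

Step 1. [-(3*(-(2*(2*(-x))))) = 36] leading − — multiply by −1. So neg: 3*(-(2*(2*(-x)))) = -36.
Step 2. [3*(-(2*(2*(-x)))) = -36] 3 out front; divide by 3 ⇒ div: -(2*(2*(-x))) = -12.
Step 3. [-(2*(2*(-x))) = -12] leading − — multiply by −1. So neg: 2*(2*(-x)) = 12.
Step 4. [2*(2*(-x)) = 12] divide by the outer 2. So div: 2*(-x) = 6.
Step 5. [2*(-x) = 6] leading coefficient 2: divide by 2 ⇒ div: -x = 3.
Step 6. [-x = 3] flip signs both sides. So neg: x = -3.

Answer: x ∈ {-3}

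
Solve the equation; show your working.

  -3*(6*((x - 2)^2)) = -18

Step 1. [-3*(6*((x - 2)^2)) = -18] leading coefficient -3: divide by -3 ⇒ div: 6*((x - 2)^2) = 6.
Step 2. [6*((x - 2)^2) = 6] leading coefficient 6: divide by 6, so div: (x - 2)^2 = 1.
Step 3. [(x - 2)^2 = 1] 1 ≥ 0, LHS is (·)² — take ±√, so sqrt: x - 2 = 1 or -1.
Step 4. [x - 2 = 1 or -1] peel the -2: add 2 from each side ⇒ sub: x = 3 or 1.

Answer: x ∈ {1, 3}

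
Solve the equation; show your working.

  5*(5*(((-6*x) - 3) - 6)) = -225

Step 1. [5*(5*(((-6*x) - 3) - 6)) = -225] leading coefficient 5: divide by 5 ⇒ div: 5*(((-6*x) - 3) - 6) = -45.
Step 2. [5*(((-6*x) - 3) - 6) = -45] 5 out front; divide by 5, so div: ((-6*x) - 3) - 6 = -9.
Step 3. [((-6*x) - 3) - 6 = -9] -6 is outermost — add 6 both sides ⇒ sub: (-6*x) - 3 = -3.
Step 4. [(-6*x) - 3 = -3] -3 is outermost — add 3 both sides, so sub: -6*x = 0.
Step 5. [-6*x = 0] divide by the outer -6. So div: x = 0.

Answer: x ∈ {0}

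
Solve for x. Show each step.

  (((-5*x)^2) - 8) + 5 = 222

Step 1. [(((-5*x)^2) - 8) + 5 = 222] peel the +5: subtract 5 from each side. So sub: ((-5*x)^2) - 8 = 217.
Step 2. [((-5*x)^2) - 8 = 217] -8 is outermost — add 8 both sides. So sub: (-5*x)^2 = 225.
Step 3. [(-5*x)^2 = 225] √ both sides: 225 ≥ 0 gives two branches. So sqrt: -5*x = 15 or -15.
Step 4. [-5*x = 15 or -15] -5 out front; divide by -5 ⇒ div: x = -3 or 3.

Answer: x ∈ {-3, 3}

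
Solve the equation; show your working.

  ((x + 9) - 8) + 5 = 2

Step 1. [((x + 9) - 8) + 5 = 2] 5 comes off first (subtract 5). So sub: (x + 9) - 8 = -3.
Step 2. [(x + 9) - 8 = -3] the outer -8 inverts by adding 8 ⇒ sub: x + 9 = 5.
Step 3. [x + 9 = 5] +9 is outermost — subtract 9 both sides. So sub: x = -4.

Answer: x ∈ {-4}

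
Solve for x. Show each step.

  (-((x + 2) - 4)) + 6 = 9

Step 1. [(-((x + 2) - 4)) + 6 = 9] subtract 6: x sits inside (… + 6) ⇒ sub: -((x + 2) - 4) = 3.
Step 2. [-((x + 2) - 4) = 3] LHS negated; negate both sides ⇒ neg: (x + 2) - 4 = -3.
Step 3. [(x + 2) - 4 = -3] the outer -4 inverts by adding 4, so sub: x + 2 = 1.
Step 4. [x + 2 = 1] +2 is outermost — subtract 2 both sides ⇒ sub: x = -1.

Answer: x ∈ {-1}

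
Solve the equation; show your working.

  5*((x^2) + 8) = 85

Step 1. [5*((x^2) + 8) = 85] 5·(inner) — divide through by 5. So div: (x^2) + 8 = 17.
Step 2. [(x^2) + 8 = 17] 8 comes off first (subtract 8), so sub: x^2 = 9.
Step 3. [x^2 = 9] LHS squared, RHS 9 ≥ 0: apply √ (±), so sqrt: x = 3 or -3.

Answer: x ∈ {-3, 3}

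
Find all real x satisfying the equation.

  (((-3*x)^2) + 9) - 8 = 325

Step 1. [(((-3*x)^2) + 9) - 8 = 325] add 8: x sits inside (… - 8). So sub: ((-3*x)^2) + 9 = 333.
Step 2. [((-3*x)^2) + 9 = 333] the outer +9 inverts by subtracting 9. So sub: (-3*x)^2 = 324.
Step 3. [(-3*x)^2 = 324] √ both sides: 324 ≥ 0 gives two branches. So sqrt: -3*x = 18 or -18.
Step 4. [-3*x = 18 or -18] LHS = -3·(…); ÷-3 both sides. So div: x = -6 or 6.

Answer: x ∈ {-6, 6}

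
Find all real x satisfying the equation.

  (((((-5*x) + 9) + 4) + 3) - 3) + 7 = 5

Step 1. [(((((-5*x) + 9) + 4) + 3) - 3) + 7 = 5] +7 is outermost — subtract 7 both sides, so sub: ((((-5*x) + 9) + 4) + 3) - 3 = -2.
Step 2. [((((-5*x) + 9) + 4) + 3) - 3 = -2] add 3: x sits inside (… - 3). So sub: (((-5*x) + 9) + 4) + 3 = 1.
Step 3. [(((-5*x) + 9) + 4) + 3 = 1] the outer +3 inverts by subtracting 3, so sub: ((-5*x) + 9) + 4 = -2.
Step 4. [((-5*x) + 9) + 4 = -2] peel the +4: subtract 4 from each side, so sub: (-5*x) + 9 = -6.
Step 5. [(-5*x) + 9 = -6] 9 comes off first (subtract 9) ⇒ sub: -5*x = -15.
Step 6. [-5*x = -15] LHS = -5·(…); ÷-5 both sides. So div: x = 3.

Answer: x ∈ {3}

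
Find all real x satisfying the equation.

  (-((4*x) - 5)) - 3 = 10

Step 1. [(-((4*x) - 5)) - 3 = 10] peel the -3: add 3 from each side, so sub: -((4*x) - 5) = 13.
Step 2. [-((4*x) - 5) = 13] flip signs both sides ⇒ neg: (4*x) - 5 = -13.
Step 3. [(4*x) - 5 = -13] 5 comes off first (add 5), so sub: 4*x = -8.
Step 4. [4*x = -8] 4 out front; divide by 4, so div: x = -2.

Answer: x ∈ {-2}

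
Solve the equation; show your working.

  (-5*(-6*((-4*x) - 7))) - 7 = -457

Step 1. [(-5*(-6*((-4*x) - 7))) - 7 = -457] -7 is outermost — add 7 both sides ⇒ sub: -5*(-6*((-4*x) - 7)) = -450.
Step 2. [-5*(-6*((-4*x) - 7)) = -450] -5·(inner) — divide through by -5. So div: -6*((-4*x) - 7) = 90.
Step 3. [-6*((-4*x) - 7) = 90] LHS = -6·(…); ÷-6 both sides. So div: (-4*x) - 7 = -15.
Step 4. [(-4*x) - 7 = -15] the outer -7 inverts by adding 7, so sub: -4*x = -8.
Step 5. [-4*x = -8] leading coefficient -4: divide by -4, so div: x = 2.

Answer: x ∈ {2}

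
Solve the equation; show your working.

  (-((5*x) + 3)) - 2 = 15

Step 1. [(-((5*x) + 3)) - 2 = 15] add 2: x sits inside (… - 2). So sub: -((5*x) + 3) = 17.
Step 2. [-((5*x) + 3) = 17] LHS negated; negate both sides. So neg: (5*x) + 3 = -17.
Step 3. [(5*x) + 3 = -17] subtract 3: x sits inside (… + 3), so sub: 5*x = -20.
Step 4. [5*x = -20] divide by the outer 5, so div: x = -4.

Answer: x ∈ {-4}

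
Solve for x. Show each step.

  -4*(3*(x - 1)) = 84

Step 1. [-4*(3*(x - 1)) = 84] divide by the outer -4 ⇒ div: 3*(x - 1) = -21.
Step 2. [3*(x - 1) = -21] leading coefficient 3: divide by 3 ⇒ div: x - 1 = -7.
Step 3. [x - 1 = -7] peel the -1: add 1 from each side. So sub: x = -6.

Answer: x ∈ {-6}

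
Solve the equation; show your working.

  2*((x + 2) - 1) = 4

Step 1. [2*((x + 2) - 1) = 4] divide by the outer 2, so div: (x + 2) - 1 = 2.
Step 2. [(x + 2) - 1 = 2] the outer -1 inverts by adding 1. So sub: x + 2 = 3.
Step 3. [x + 2 = 3] the outer +2 inverts by subtracting 2. So sub: x = 1.

Answer: x ∈ {1}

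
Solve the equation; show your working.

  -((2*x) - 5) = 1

Step 1. [-((2*x) - 5) = 1] leading − — multiply by −1. So neg: (2*x) - 5 = -1.
Step 2. [(2*x) - 5 = -1] peel the -5: add 5 from each side. So sub: 2*x = 4.
Step 3. [2*x = 4] 2·(inner) — divide through by 2. So div: x = 2.

Answer: x ∈ {2}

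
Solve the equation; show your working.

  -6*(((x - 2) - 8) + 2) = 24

Step 1. [-6*(((x - 2) - 8) + 2) = 24] divide by the outer -6, so div: ((x - 2) - 8) + 2 = -4.
Step 2. [((x - 2) - 8) + 2 = -4] the outer +2 inverts by subtracting 2. So sub: (x - 2) - 8 = -6.
Step 3. [(x - 2) - 8 = -6] 8 comes off first (add 8) ⇒ sub: x - 2 = 2.
Step 4. [x - 2 = 2] -2 is outermost — add 2 both sides ⇒ sub: x = 4.

Answer: x ∈ {4}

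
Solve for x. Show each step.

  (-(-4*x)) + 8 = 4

Step 1. [(-(-4*x)) + 8 = 4] +8 is outermost — subtract 8 both sides, so sub: -(-4*x) = -4.
Step 2. [-(-4*x) = -4] flip signs both sides, so neg: -4*x = 4.
Step 3. [-4*x = 4] divide by the outer -4 ⇒ div: x = -1.

Answer: x ∈ {-1}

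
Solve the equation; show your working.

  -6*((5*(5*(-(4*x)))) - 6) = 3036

Step 1. [-6*((5*(5*(-(4*x)))) - 6) = 3036] divide by the outer -6, so div: (5*(5*(-(4*x)))) - 6 = -506.
Step 2. [(5*(5*(-(4*x)))) - 6 = -506] -6 is outermost — add 6 both sides, so sub: 5*(5*(-(4*x))) = -500.
Step 3. [5*(5*(-(4*x))) = -500] 5·(inner) — divide through by 5, so div: 5*(-(4*x)) = -100.
Step 4. [5*(-(4*x)) = -100] LHS = 5·(…); ÷5 both sides. So div: -(4*x) = -20.
Step 5. [-(4*x) = -20] flip signs both sides. So neg: 4*x = 20.
Step 6. [4*x = 20] 4 out front; divide by 4 ⇒ div: x = 5.

Answer: x ∈ {5}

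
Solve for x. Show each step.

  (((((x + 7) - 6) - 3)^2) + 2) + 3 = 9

Step 1. [(((((x + 7) - 6) - 3)^2) + 2) + 3 = 9] peel the +3: subtract 3 from each side ⇒ sub: ((((x + 7) - 6) - 3)^2) + 2 = 6.
Step 2. [((((x + 7) - 6) - 3)^2) + 2 = 6] subtract 2: x sits inside (… + 2). So sub: (((x + 7) - 6) - 3)^2 = 4.
Step 3. [(((x + 7) - 6) - 3)^2 = 4] √ both sides: 4 ≥ 0 gives two branches, so sqrt: ((x + 7) - 6) - 3 = 2 or -2.
Step 4. [((x + 7) - 6) - 3 = 2 or -2] peel the -3: add 3 from each side. So sub: (x + 7) - 6 = 5 or 1.
Step 5. [(x + 7) - 6 = 5 or 1] -6 is outermost — add 6 both sides, so sub: x + 7 = 11 or 7.
Step 6. [x + 7 = 11 or 7] subtract 7: x sits inside (… + 7), so sub: x = 4 or 0.

Answer: x ∈ {0, 4}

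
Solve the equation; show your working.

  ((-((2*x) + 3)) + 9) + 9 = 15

Step 1. [((-((2*x) + 3)) + 9) + 9 = 15] 9 comes off first (subtract 9) ⇒ sub: (-((2*x) + 3)) + 9 = 6.
Step 2. [(-((2*x) + 3)) + 9 = 6] 9 comes off first (subtract 9). So sub: -((2*x) + 3) = -3.
Step 3. [-((2*x) + 3) = -3] flip signs both sides ⇒ neg: (2*x) + 3 = 3.
Step 4. [(2*x) + 3 = 3] 3 comes off first (subtract 3) ⇒ sub: 2*x = 0.
Step 5. [2*x = 0] LHS = 2·(…); ÷2 both sides ⇒ div: x = 0.

Answer: x ∈ {0}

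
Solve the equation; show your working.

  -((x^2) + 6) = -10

Step 1. [-((x^2) + 6) = -10] flip signs both sides ⇒ neg: (x^2) + 6 = 10.
Step 2. [(x^2) + 6 = 10] peel the +6: subtract 6 from each side, so sub: x^2 = 4.
Step 3. [x^2 = 4] √ both sides: 4 ≥ 0 gives two branches ⇒ sqrt: x = 2 or -2.

Answer: x ∈ {-2, 2}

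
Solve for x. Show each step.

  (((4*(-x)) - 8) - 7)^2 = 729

Step 1. [(((4*(-x)) - 8) - 7)^2 = 729] 729 ≥ 0, LHS is (·)² — take ±√. So sqrt: ((4*(-x)) - 8) - 7 = 27 or -27.
Step 2. [((4*(-x)) - 8) - 7 = 27 or -27] 7 comes off first (add 7) ⇒ sub: (4*(-x)) - 8 = 34 or -20.
Step 3. [(4*(-x)) - 8 = 34 or -20] add 8: x sits inside (… - 8) ⇒ sub: 4*(-x) = 42 or -12.
Step 4. [4*(-x) = 42 or -12] 4·(inner) — divide through by 4. So div: -x = 21/2 or -3.
Step 5. [-x = 21/2 or -3] flip signs both sides ⇒ neg: x = -21/2 or 3.

Answer: x ∈ {-21/2, 3}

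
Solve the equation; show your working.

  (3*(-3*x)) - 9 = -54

Step 1. [(3*(-3*x)) - 9 = -54] 3 divides every term; factor it out. So factor: (-3*x) - 3 = -18.
Step 2. [(-3*x) - 3 = -18] add 3: x sits inside (… - 3). So sub: -3*x = -15.
Step 3. [-3*x = -15] -3 out front; divide by -3, so div: x = 5.

Answer: x ∈ {5}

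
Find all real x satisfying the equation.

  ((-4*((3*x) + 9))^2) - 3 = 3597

Step 1. [((-4*((3*x) + 9))^2) - 3 = 3597] -3 is outermost — add 3 both sides ⇒ sub: (-4*((3*x) + 9))^2 = 3600.
Step 2. [(-4*((3*x) + 9))^2 = 3600] LHS squared, RHS 3600 ≥ 0: apply √ (±) ⇒ sqrt: -4*((3*x) + 9) = 60 or -60.
Step 3. [-4*((3*x) + 9) = 60 or -60] -4 out front; divide by -4 ⇒ div: (3*x) + 9 = -15 or 15.
Step 4. [(3*x) + 9 = -15 or 15] 3 divides every term; factor it out. So factor: x + 3 = -5 or 5.
Step 5. [x + 3 = -5 or 5] 3 comes off first (subtract 3) ⇒ sub: x = -8 or 2.

Answer: x ∈ {-8, 2}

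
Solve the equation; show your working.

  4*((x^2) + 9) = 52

Step 1. [4*((x^2) + 9) = 52] divide by the outer 4. So div: (x^2) + 9 = 13.
Step 2. [(x^2) + 9 = 13] peel the +9: subtract 9 from each side, so sub: x^2 = 4.
Step 3. [x^2 = 4] √ both sides: 4 ≥ 0 gives two branches. So sqrt: x = 2 or -2.

Answer: x ∈ {-2, 2}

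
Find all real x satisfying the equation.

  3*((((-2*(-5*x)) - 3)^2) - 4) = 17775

Step 1. [3*((((-2*(-5*x)) - 3)^2) - 4) = 17775] divide by the outer 3, so div: (((-2*(-5*x)) - 3)^2) - 4 = 5925.
Step 2. [(((-2*(-5*x)) - 3)^2) - 4 = 5925] the outer -4 inverts by adding 4, so sub: ((-2*(-5*x)) - 3)^2 = 5929.
Step 3. [((-2*(-5*x)) - 3)^2 = 5929] 5929 ≥ 0, LHS is (·)² — take ±√ ⇒ sqrt: (-2*(-5*x)) - 3 = 77 or -77.
Step 4. [(-2*(-5*x)) - 3 = 77 or -77] the outer -3 inverts by adding 3. So sub: -2*(-5*x) = 80 or -74.
Step 5. [-2*(-5*x) = 80 or -74] -2 out front; divide by -2. So div: -5*x = -40 or 37.
Step 6. [-5*x = -40 or 37] leading coefficient -5: divide by -5. So div: x = 8 or -37/5.

Answer: x ∈ {-37/5, 8}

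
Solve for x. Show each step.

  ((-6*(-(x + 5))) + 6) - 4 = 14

Step 1. [((-6*(-(x + 5))) + 6) - 4 = 14] peel the -4: add 4 from each side ⇒ sub: (-6*(-(x + 5))) + 6 = 18.
Step 2. [(-6*(-(x + 5))) + 6 = 18] -6 | LHS and -6 | 18: pull -6 out, so factor: (-(x + 5)) - 1 = -3.
Step 3. [(-(x + 5)) - 1 = -3] -1 is outermost — add 1 both sides. So sub: -(x + 5) = -2.
Step 4. [-(x + 5) = -2] LHS negated; negate both sides, so neg: x + 5 = 2.
Step 5. [x + 5 = 2] subtract 5: x sits inside (… + 5), so sub: x = -3.

Answer: x ∈ {-3}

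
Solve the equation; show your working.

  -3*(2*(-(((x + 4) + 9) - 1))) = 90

Step 1. [-3*(2*(-(((x + 4) + 9) - 1))) = 90] leading coefficient -3: divide by -3, so div: 2*(-(((x + 4) + 9) - 1)) = -30.
Step 2. [2*(-(((x + 4) + 9) - 1)) = -30] 2·(inner) — divide through by 2. So div: -(((x + 4) + 9) - 1) = -15.
Step 3. [-(((x + 4) + 9) - 1) = -15] flip signs both sides. So neg: ((x + 4) + 9) - 1 = 15.
Step 4. [((x + 4) + 9) - 1 = 15] add 1: x sits inside (… - 1) ⇒ sub: (x + 4) + 9 = 16.
Step 5. [(x + 4) + 9 = 16] the outer +9 inverts by subtracting 9 ⇒ sub: x + 4 = 7.
Step 6. [x + 4 = 7] subtract 4: x sits inside (… + 4), so sub: x = 3.

Answer: x ∈ {3}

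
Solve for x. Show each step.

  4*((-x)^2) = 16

Step 1. [4*((-x)^2) = 16] 4 out front; divide by 4. So div: (-x)^2 = 4.
Step 2. [(-x)^2 = 4] √ both sides: 4 ≥ 0 gives two branches ⇒ sqrt: -x = 2 or -2.
Step 3. [-x = 2 or -2] LHS negated; negate both sides. So neg: x = -2 or 2.

Answer: x ∈ {-2, 2}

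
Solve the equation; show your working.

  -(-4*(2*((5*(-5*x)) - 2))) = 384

Step 1. [-(-4*(2*((5*(-5*x)) - 2))) = 384] flip signs both sides ⇒ neg: -4*(2*((5*(-5*x)) - 2)) = -384.
Step 2. [-4*(2*((5*(-5*x)) - 2)) = -384] leading coefficient -4: divide by -4. So div: 2*((5*(-5*x)) - 2) = 96.
Step 3. [2*((5*(-5*x)) - 2) = 96] divide by the outer 2. So div: (5*(-5*x)) - 2 = 48.
Step 4. [(5*(-5*x)) - 2 = 48] add 2: x sits inside (… - 2). So sub: 5*(-5*x) = 50.
Step 5. [5*(-5*x) = 50] 5 out front; divide by 5, so div: -5*x = 10.
Step 6. [-5*x = 10] -5 out front; divide by -5 ⇒ div: x = -2.

Answer: x ∈ {-2}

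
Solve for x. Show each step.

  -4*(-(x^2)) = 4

Step 1. [-4*(-(x^2)) = 4] -4·(inner) — divide through by -4 ⇒ div: -(x^2) = -1.
Step 2. [-(x^2) = -1] leading − — multiply by −1 ⇒ neg: x^2 = 1.
Step 3. [x^2 = 1] √ both sides: 1 ≥ 0 gives two branches ⇒ sqrt: x = 1 or -1.

Answer: x ∈ {-1, 1}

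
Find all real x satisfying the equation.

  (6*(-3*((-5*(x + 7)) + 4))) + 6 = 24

Step 1. [(6*(-3*((-5*(x + 7)) + 4))) + 6 = 24] +6 is outermost — subtract 6 both sides ⇒ sub: 6*(-3*((-5*(x + 7)) + 4)) = 18.
Step 2. [6*(-3*((-5*(x + 7)) + 4)) = 18] 6·(inner) — divide through by 6, so div: -3*((-5*(x + 7)) + 4) = 3.
Step 3. [-3*((-5*(x + 7)) + 4) = 3] -3·(inner) — divide through by -3 ⇒ div: (-5*(x + 7)) + 4 = -1.
Step 4. [(-5*(x + 7)) + 4 = -1] the outer +4 inverts by subtracting 4 ⇒ sub: -5*(x + 7) = -5.
Step 5. [-5*(x + 7) = -5] divide by the outer -5. So div: x + 7 = 1.
Step 6. [x + 7 = 1] 7 comes off first (subtract 7), so sub: x = -6.

Answer: x ∈ {-6}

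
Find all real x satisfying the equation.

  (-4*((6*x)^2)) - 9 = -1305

Step 1. [(-4*((6*x)^2)) - 9 = -1305] peel the -9: add 9 from each side. So sub: -4*((6*x)^2) = -1296.
Step 2. [-4*((6*x)^2) = -1296] -4·(inner) — divide through by -4 ⇒ div: (6*x)^2 = 324.
Step 3. [(6*x)^2 = 324] √ both sides: 324 ≥ 0 gives two branches. So sqrt: 6*x = 18 or -18.
Step 4. [6*x = 18 or -18] divide by the outer 6. So div: x = 3 or -3.

Answer: x ∈ {-3, 3}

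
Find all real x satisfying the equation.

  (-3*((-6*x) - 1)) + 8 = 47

Step 1. [(-3*((-6*x) - 1)) + 8 = 47] the outer +8 inverts by subtracting 8, so sub: -3*((-6*x) - 1) = 39.
Step 2. [-3*((-6*x) - 1) = 39] leading coefficient -3: divide by -3. So div: (-6*x) - 1 = -13.
Step 3. [(-6*x) - 1 = -13] the outer -1 inverts by adding 1. So sub: -6*x = -12.
Step 4. [-6*x = -12] leading coefficient -6: divide by -6 ⇒ div: x = 2.

Answer: x ∈ {2}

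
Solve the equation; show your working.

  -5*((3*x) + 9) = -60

Step 1. [-5*((3*x) + 9) = -60] -5 out front; divide by -5. So div: (3*x) + 9 = 12.
Step 2. [(3*x) + 9 = 12] peel the +9: subtract 9 from each side ⇒ sub: 3*x = 3.
Step 3. [3*x = 3] leading coefficient 3: divide by 3 ⇒ div: x = 1.

Answer: x ∈ {1}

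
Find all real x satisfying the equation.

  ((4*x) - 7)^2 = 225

Step 1. [((4*x) - 7)^2 = 225] LHS squared, RHS 225 ≥ 0: apply √ (±). So sqrt: (4*x) - 7 = 15 or -15.
Step 2. [(4*x) - 7 = 15 or -15] the outer -7 inverts by adding 7 ⇒ sub: 4*x = 22 or -8.
Step 3. [4*x = 22 or -8] 4 out front; divide by 4 ⇒ div: x = 11/2 or -2.

Answer: x ∈ {-2, 11/2}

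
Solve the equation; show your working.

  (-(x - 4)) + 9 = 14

Step 1. [(-(x - 4)) + 9 = 14] peel the +9: subtract 9 from each side. So sub: -(x - 4) = 5.
Step 2. [-(x - 4) = 5] leading − — multiply by −1, so neg: x - 4 = -5.
Step 3. [x - 4 = -5] the outer -4 inverts by adding 4 ⇒ sub: x = -1.

Answer: x ∈ {-1}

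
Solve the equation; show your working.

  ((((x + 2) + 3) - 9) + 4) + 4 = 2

Step 1. [((((x + 2) + 3) - 9) + 4) + 4 = 2] 4 comes off first (subtract 4), so sub: (((x + 2) + 3) - 9) + 4 = -2.
Step 2. [(((x + 2) + 3) - 9) + 4 = -2] 4 comes off first (subtract 4) ⇒ sub: ((x + 2) + 3) - 9 = -6.
Step 3. [((x + 2) + 3) - 9 = -6] add 9: x sits inside (… - 9), so sub: (x + 2) + 3 = 3.
Step 4. [(x + 2) + 3 = 3] +3 is outermost — subtract 3 both sides, so sub: x + 2 = 0.
Step 5. [x + 2 = 0] 2 comes off first (subtract 2), so sub: x = -2.

Answer: x ∈ {-2}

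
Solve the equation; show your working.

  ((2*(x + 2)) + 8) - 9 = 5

Step 1. [((2*(x + 2)) + 8) - 9 = 5] peel the -9: add 9 from each side. So sub: (2*(x + 2)) + 8 = 14.
Step 2. [(2*(x + 2)) + 8 = 14] 2 | LHS and 2 | 14: pull 2 out. So factor: (x + 2) + 4 = 7.
Step 3. [(x + 2) + 4 = 7] +4 is outermost — subtract 4 both sides. So sub: x + 2 = 3.
Step 4. [x + 2 = 3] the outer +2 inverts by subtracting 2 ⇒ sub: x = 1.

Answer: x ∈ {1}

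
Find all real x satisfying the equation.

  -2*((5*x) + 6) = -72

Step 1. [-2*((5*x) + 6) = -72] LHS = -2·(…); ÷-2 both sides ⇒ div: (5*x) + 6 = 36.
Step 2. [(5*x) + 6 = 36] +6 is outermost — subtract 6 both sides. So sub: 5*x = 30.
Step 3. [5*x = 30] 5 out front; divide by 5, so div: x = 6.

Answer: x ∈ {6}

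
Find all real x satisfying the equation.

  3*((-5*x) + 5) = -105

Step 1. [3*((-5*x) + 5) = -105] 3 out front; divide by 3, so div: (-5*x) + 5 = -35.
Step 2. [(-5*x) + 5 = -35] common factor -5 (LHS and -35) — divide through ⇒ factor: x - 1 = 7.
Step 3. [x - 1 = 7] -1 is outermost — add 1 both sides, so sub: x = 8.

Answer: x ∈ {8}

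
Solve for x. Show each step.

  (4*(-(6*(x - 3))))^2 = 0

Step 1. [(4*(-(6*(x - 3))))^2 = 0] √ both sides: 0 ≥ 0 gives two branches. So sqrt: 4*(-(6*(x - 3))) = 0.
Step 2. [4*(-(6*(x - 3))) = 0] LHS = 4·(…); ÷4 both sides. So div: -(6*(x - 3)) = 0.
Step 3. [-(6*(x - 3)) = 0] flip signs both sides. So neg: 6*(x - 3) = 0.
Step 4. [6*(x - 3) = 0] divide by the outer 6 ⇒ div: x - 3 = 0.
Step 5. [x - 3 = 0] -3 is outermost — add 3 both sides. So sub: x = 3.

Answer: x ∈ {3}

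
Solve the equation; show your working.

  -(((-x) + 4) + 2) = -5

Step 1. [-(((-x) + 4) + 2) = -5] flip signs both sides ⇒ neg: ((-x) + 4) + 2 = 5.
Step 2. [((-x) + 4) + 2 = 5] the outer +2 inverts by subtracting 2, so sub: (-x) + 4 = 3.
Step 3. [(-x) + 4 = 3] subtract 4: x sits inside (… + 4). So sub: -x = -1.
Step 4. [-x = -1] flip signs both sides, so neg: x = 1.

Answer: x ∈ {1}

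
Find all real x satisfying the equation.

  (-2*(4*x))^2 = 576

Step 1. [(-2*(4*x))^2 = 576] 576 ≥ 0, LHS is (·)² — take ±√. So sqrt: -2*(4*x) = 24 or -24.
Step 2. [-2*(4*x) = 24 or -24] divide by the outer -2, so div: 4*x = -12 or 12.
Step 3. [4*x = -12 or 12] LHS = 4·(…); ÷4 both sides ⇒ div: x = -3 or 3.

Answer: x ∈ {-3, 3}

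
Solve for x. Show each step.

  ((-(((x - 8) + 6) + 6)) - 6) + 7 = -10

Step 1. [((-(((x - 8) + 6) + 6)) - 6) + 7 = -10] 7 comes off first (subtract 7). So sub: (-(((x - 8) + 6) + 6)) - 6 = -17.
Step 2. [(-(((x - 8) + 6) + 6)) - 6 = -17] add 6: x sits inside (… - 6). So sub: -(((x - 8) + 6) + 6) = -11.
Step 3. [-(((x - 8) + 6) + 6) = -11] flip signs both sides, so neg: ((x - 8) + 6) + 6 = 11.
Step 4. [((x - 8) + 6) + 6 = 11] subtract 6: x sits inside (… + 6), so sub: (x - 8) + 6 = 5.
Step 5. [(x - 8) + 6 = 5] peel the +6: subtract 6 from each side. So sub: x - 8 = -1.
Step 6. [x - 8 = -1] peel the -8: add 8 from each side. So sub: x = 7.

Answer: x ∈ {7}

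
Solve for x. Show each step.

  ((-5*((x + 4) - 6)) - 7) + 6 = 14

Step 1. [((-5*((x + 4) - 6)) - 7) + 6 = 14] subtract 6: x sits inside (… + 6), so sub: (-5*((x + 4) - 6)) - 7 = 8.
Step 2. [(-5*((x + 4) - 6)) - 7 = 8] -7 is outermost — add 7 both sides, so sub: -5*((x + 4) - 6) = 15.
Step 3. [-5*((x + 4) - 6) = 15] -5·(inner) — divide through by -5, so div: (x + 4) - 6 = -3.
Step 4. [(x + 4) - 6 = -3] -6 is outermost — add 6 both sides ⇒ sub: x + 4 = 3.
Step 5. [x + 4 = 3] 4 comes off first (subtract 4) ⇒ sub: x = -1.

Answer: x ∈ {-1}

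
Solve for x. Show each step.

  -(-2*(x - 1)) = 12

Step 1. [-(-2*(x - 1)) = 12] flip signs both sides ⇒ neg: -2*(x - 1) = -12.
Step 2. [-2*(x - 1) = -12] -2 out front; divide by -2 ⇒ div: x - 1 = 6.
Step 3. [x - 1 = 6] add 1: x sits inside (… - 1) ⇒ sub: x = 7.

Answer: x ∈ {7}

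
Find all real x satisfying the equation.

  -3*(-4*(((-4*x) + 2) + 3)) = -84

Step 1. [-3*(-4*(((-4*x) + 2) + 3)) = -84] LHS = -3·(…); ÷-3 both sides ⇒ div: -4*(((-4*x) + 2) + 3) = 28.
Step 2. [-4*(((-4*x) + 2) + 3) = 28] -4 out front; divide by -4, so div: ((-4*x) + 2) + 3 = -7.
Step 3. [((-4*x) + 2) + 3 = -7] 3 comes off first (subtract 3), so sub: (-4*x) + 2 = -10.
Step 4. [(-4*x) + 2 = -10] subtract 2: x sits inside (… + 2), so sub: -4*x = -12.
Step 5. [-4*x = -12] leading coefficient -4: divide by -4, so div: x = 3.

Answer: x ∈ {3}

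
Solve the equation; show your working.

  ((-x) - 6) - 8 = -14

Step 1. [((-x) - 6) - 8 = -14] peel the -8: add 8 from each side, so sub: (-x) - 6 = -6.
Step 2. [(-x) - 6 = -6] the outer -6 inverts by adding 6, so sub: -x = 0.
Step 3. [-x = 0] leading − — multiply by −1 ⇒ neg: x = 0.

Answer: x ∈ {0}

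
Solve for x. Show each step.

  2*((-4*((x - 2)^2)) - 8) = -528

Step 1. [2*((-4*((x - 2)^2)) - 8) = -528] 2 out front; divide by 2. So div: (-4*((x - 2)^2)) - 8 = -264.
Step 2. [(-4*((x - 2)^2)) - 8 = -264] peel the -8: add 8 from each side ⇒ sub: -4*((x - 2)^2) = -256.
Step 3. [-4*((x - 2)^2) = -256] -4 out front; divide by -4, so div: (x - 2)^2 = 64.
Step 4. [(x - 2)^2 = 64] 64 ≥ 0, LHS is (·)² — take ±√ ⇒ sqrt: x - 2 = 8 or -8.
Step 5. [x - 2 = 8 or -8] peel the -2: add 2 from each side. So sub: x = 10 or -6.

Answer: x ∈ {-6, 10}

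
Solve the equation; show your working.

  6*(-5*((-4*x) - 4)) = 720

Step 1. [6*(-5*((-4*x) - 4)) = 720] LHS = 6·(…); ÷6 both sides ⇒ div: -5*((-4*x) - 4) = 120.
Step 2. [-5*((-4*x) - 4) = 120] -5·(inner) — divide through by -5, so div: (-4*x) - 4 = -24.
Step 3. [(-4*x) - 4 = -24] -4 | LHS and -4 | -24: pull -4 out. So factor: x + 1 = 6.
Step 4. [x + 1 = 6] the outer +1 inverts by subtracting 1. So sub: x = 5.

Answer: x ∈ {5}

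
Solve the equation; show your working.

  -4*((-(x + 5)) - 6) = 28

Step 1. [-4*((-(x + 5)) - 6) = 28] -4 out front; divide by -4, so div: (-(x + 5)) - 6 = -7.
Step 2. [(-(x + 5)) - 6 = -7] 6 comes off first (add 6), so sub: -(x + 5) = -1.
Step 3. [-(x + 5) = -1] LHS negated; negate both sides. So neg: x + 5 = 1.
Step 4. [x + 5 = 1] peel the +5: subtract 5 from each side. So sub: x = -4.

Answer: x ∈ {-4}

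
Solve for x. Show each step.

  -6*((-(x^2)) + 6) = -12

Step 1. [-6*((-(x^2)) + 6) = -12] divide by the outer -6. So div: (-(x^2)) + 6 = 2.
Step 2. [(-(x^2)) + 6 = 2] peel the +6: subtract 6 from each side. So sub: -(x^2) = -4.
Step 3. [-(x^2) = -4] LHS negated; negate both sides ⇒ neg: x^2 = 4.
Step 4. [x^2 = 4] √ both sides: 4 ≥ 0 gives two branches ⇒ sqrt: x = 2 or -2.

Answer: x ∈ {-2, 2}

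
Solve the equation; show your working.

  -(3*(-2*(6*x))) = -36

Step 1. [-(3*(-2*(6*x))) = -36] LHS negated; negate both sides, so neg: 3*(-2*(6*x)) = 36.
Step 2. [3*(-2*(6*x)) = 36] divide by the outer 3 ⇒ div: -2*(6*x) = 12.
Step 3. [-2*(6*x) = 12] -2 out front; divide by -2 ⇒ div: 6*x = -6.
Step 4. [6*x = -6] 6 out front; divide by 6 ⇒ div: x = -1.

Answer: x ∈ {-1}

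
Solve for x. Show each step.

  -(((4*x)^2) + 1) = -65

Step 1. [-(((4*x)^2) + 1) = -65] flip signs both sides ⇒ neg: ((4*x)^2) + 1 = 65.
Step 2. [((4*x)^2) + 1 = 65] +1 is outermost — subtract 1 both sides. So sub: (4*x)^2 = 64.
Step 3. [(4*x)^2 = 64] 64 ≥ 0, LHS is (·)² — take ±√. So sqrt: 4*x = 8 or -8.
Step 4. [4*x = 8 or -8] LHS = 4·(…); ÷4 both sides, so div: x = 2 or -2.

Answer: x ∈ {-2, 2}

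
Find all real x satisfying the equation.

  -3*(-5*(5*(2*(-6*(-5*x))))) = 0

Step 1. [-3*(-5*(5*(2*(-6*(-5*x))))) = 0] -3·(inner) — divide through by -3, so div: -5*(5*(2*(-6*(-5*x)))) = 0.
Step 2. [-5*(5*(2*(-6*(-5*x)))) = 0] -5·(inner) — divide through by -5 ⇒ div: 5*(2*(-6*(-5*x))) = 0.
Step 3. [5*(2*(-6*(-5*x))) = 0] 5·(inner) — divide through by 5, so div: 2*(-6*(-5*x)) = 0.
Step 4. [2*(-6*(-5*x)) = 0] 2 out front; divide by 2. So div: -6*(-5*x) = 0.
Step 5. [-6*(-5*x) = 0] -6·(inner) — divide through by -6 ⇒ div: -5*x = 0.
Step 6. [-5*x = 0] leading coefficient -5: divide by -5, so div: x = 0.

Answer: x ∈ {0}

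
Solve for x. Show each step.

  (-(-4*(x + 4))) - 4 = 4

Step 1. [(-(-4*(x + 4))) - 4 = 4] the outer -4 inverts by adding 4, so sub: -(-4*(x + 4)) = 8.
Step 2. [-(-4*(x + 4)) = 8] flip signs both sides. So neg: -4*(x + 4) = -8.
Step 3. [-4*(x + 4) = -8] leading coefficient -4: divide by -4. So div: x + 4 = 2.
Step 4. [x + 4 = 2] 4 comes off first (subtract 4) ⇒ sub: x = -2.

Answer: x ∈ {-2}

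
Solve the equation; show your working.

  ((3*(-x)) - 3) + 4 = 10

Step 1. [((3*(-x)) - 3) + 4 = 10] peel the +4: subtract 4 from each side ⇒ sub: (3*(-x)) - 3 = 6.
Step 2. [(3*(-x)) - 3 = 6] peel the -3: add 3 from each side, so sub: 3*(-x) = 9.
Step 3. [3*(-x) = 9] LHS = 3·(…); ÷3 both sides ⇒ div: -x = 3.
Step 4. [-x = 3] flip signs both sides ⇒ neg: x = -3.

Answer: x ∈ {-3}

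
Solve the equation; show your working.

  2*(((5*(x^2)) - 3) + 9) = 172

Step 1. [2*(((5*(x^2)) - 3) + 9) = 172] 2·(inner) — divide through by 2. So div: ((5*(x^2)) - 3) + 9 = 86.
Step 2. [((5*(x^2)) - 3) + 9 = 86] peel the +9: subtract 9 from each side, so sub: (5*(x^2)) - 3 = 77.
Step 3. [(5*(x^2)) - 3 = 77] -3 is outermost — add 3 both sides. So sub: 5*(x^2) = 80.
Step 4. [5*(x^2) = 80] leading coefficient 5: divide by 5 ⇒ div: x^2 = 16.
Step 5. [x^2 = 16] √ both sides: 16 ≥ 0 gives two branches. So sqrt: x = 4 or -4.

Answer: x ∈ {-4, 4}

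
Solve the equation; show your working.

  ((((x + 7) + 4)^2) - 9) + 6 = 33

Step 1. [((((x + 7) + 4)^2) - 9) + 6 = 33] +6 is outermost — subtract 6 both sides. So sub: (((x + 7) + 4)^2) - 9 = 27.
Step 2. [(((x + 7) + 4)^2) - 9 = 27] -9 is outermost — add 9 both sides. So sub: ((x + 7) + 4)^2 = 36.
Step 3. [((x + 7) + 4)^2 = 36] LHS squared, RHS 36 ≥ 0: apply √ (±), so sqrt: (x + 7) + 4 = 6 or -6.
Step 4. [(x + 7) + 4 = 6 or -6] 4 comes off first (subtract 4), so sub: x + 7 = 2 or -10.
Step 5. [x + 7 = 2 or -10] 7 comes off first (subtract 7) ⇒ sub: x = -5 or -17.

Answer: x ∈ {-17, -5}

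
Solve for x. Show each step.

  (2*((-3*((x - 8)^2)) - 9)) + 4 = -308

Step 1. [(2*((-3*((x - 8)^2)) - 9)) + 4 = -308] 2 divides every term; factor it out, so factor: ((-3*((x - 8)^2)) - 9) + 2 = -154.
Step 2. [((-3*((x - 8)^2)) - 9) + 2 = -154] the outer +2 inverts by subtracting 2 ⇒ sub: (-3*((x - 8)^2)) - 9 = -156.
Step 3. [(-3*((x - 8)^2)) - 9 = -156] the outer -9 inverts by adding 9 ⇒ sub: -3*((x - 8)^2) = -147.
Step 4. [-3*((x - 8)^2) = -147] -3 out front; divide by -3, so div: (x - 8)^2 = 49.
Step 5. [(x - 8)^2 = 49] LHS squared, RHS 49 ≥ 0: apply √ (±), so sqrt: x - 8 = 7 or -7.
Step 6. [x - 8 = 7 or -7] the outer -8 inverts by adding 8 ⇒ sub: x = 15 or 1.

Answer: x ∈ {1, 15}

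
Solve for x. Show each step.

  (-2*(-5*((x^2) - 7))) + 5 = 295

Step 1. [(-2*(-5*((x^2) - 7))) + 5 = 295] the outer +5 inverts by subtracting 5 ⇒ sub: -2*(-5*((x^2) - 7)) = 290.
Step 2. [-2*(-5*((x^2) - 7)) = 290] LHS = -2·(…); ÷-2 both sides. So div: -5*((x^2) - 7) = -145.
Step 3. [-5*((x^2) - 7) = -145] -5 out front; divide by -5 ⇒ div: (x^2) - 7 = 29.
Step 4. [(x^2) - 7 = 29] the outer -7 inverts by adding 7. So sub: x^2 = 36.
Step 5. [x^2 = 36] 36 ≥ 0, LHS is (·)² — take ±√, so sqrt: x = 6 or -6.

Answer: x ∈ {-6, 6}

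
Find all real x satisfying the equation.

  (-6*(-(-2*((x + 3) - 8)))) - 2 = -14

Step 1. [(-6*(-(-2*((x + 3) - 8)))) - 2 = -14] peel the -2: add 2 from each side, so sub: -6*(-(-2*((x + 3) - 8))) = -12.
Step 2. [-6*(-(-2*((x + 3) - 8))) = -12] leading coefficient -6: divide by -6, so div: -(-2*((x + 3) - 8)) = 2.
Step 3. [-(-2*((x + 3) - 8)) = 2] LHS negated; negate both sides. So neg: -2*((x + 3) - 8) = -2.
Step 4. [-2*((x + 3) - 8) = -2] -2 out front; divide by -2. So div: (x + 3) - 8 = 1.
Step 5. [(x + 3) - 8 = 1] peel the -8: add 8 from each side. So sub: x + 3 = 9.
Step 6. [x + 3 = 9] subtract 3: x sits inside (… + 3) ⇒ sub: x = 6.

Answer: x ∈ {6}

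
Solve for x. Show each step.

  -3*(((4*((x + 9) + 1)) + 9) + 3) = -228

Step 1. [-3*(((4*((x + 9) + 1)) + 9) + 3) = -228] leading coefficient -3: divide by -3, so div: ((4*((x + 9) + 1)) + 9) + 3 = 76.
Step 2. [((4*((x + 9) + 1)) + 9) + 3 = 76] subtract 3: x sits inside (… + 3) ⇒ sub: (4*((x + 9) + 1)) + 9 = 73.
Step 3. [(4*((x + 9) + 1)) + 9 = 73] peel the +9: subtract 9 from each side ⇒ sub: 4*((x + 9) + 1) = 64.
Step 4. [4*((x + 9) + 1) = 64] divide by the outer 4. So div: (x + 9) + 1 = 16.
Step 5. [(x + 9) + 1 = 16] +1 is outermost — subtract 1 both sides ⇒ sub: x + 9 = 15.
Step 6. [x + 9 = 15] the outer +9 inverts by subtracting 9 ⇒ sub: x = 6.

Answer: x ∈ {6}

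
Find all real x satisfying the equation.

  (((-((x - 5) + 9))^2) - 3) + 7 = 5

Step 1. [(((-((x - 5) + 9))^2) - 3) + 7 = 5] peel the +7: subtract 7 from each side. So sub: ((-((x - 5) + 9))^2) - 3 = -2.
Step 2. [((-((x - 5) + 9))^2) - 3 = -2] 3 comes off first (add 3). So sub: (-((x - 5) + 9))^2 = 1.
Step 3. [(-((x - 5) + 9))^2 = 1] LHS squared, RHS 1 ≥ 0: apply √ (±) ⇒ sqrt: -((x - 5) + 9) = 1 or -1.
Step 4. [-((x - 5) + 9) = 1 or -1] LHS negated; negate both sides, so neg: (x - 5) + 9 = -1 or 1.
Step 5. [(x - 5) + 9 = -1 or 1] 9 comes off first (subtract 9), so sub: x - 5 = -10 or -8.
Step 6. [x - 5 = -10 or -8] 5 comes off first (add 5). So sub: x = -5 or -3.

Answer: x ∈ {-5, -3}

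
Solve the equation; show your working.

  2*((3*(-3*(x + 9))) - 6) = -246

Step 1. [2*((3*(-3*(x + 9))) - 6) = -246] divide by the outer 2. So div: (3*(-3*(x + 9))) - 6 = -123.
Step 2. [(3*(-3*(x + 9))) - 6 = -123] -6 is outermost — add 6 both sides ⇒ sub: 3*(-3*(x + 9)) = -117.
Step 3. [3*(-3*(x + 9)) = -117] 3·(inner) — divide through by 3. So div: -3*(x + 9) = -39.
Step 4. [-3*(x + 9) = -39] divide by the outer -3, so div: x + 9 = 13.
Step 5. [x + 9 = 13] peel the +9: subtract 9 from each side, so sub: x = 4.

Answer: x ∈ {4}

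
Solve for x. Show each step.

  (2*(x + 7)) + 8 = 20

Step 1. [(2*(x + 7)) + 8 = 20] peel the +8: subtract 8 from each side. So sub: 2*(x + 7) = 12.
Step 2. [2*(x + 7) = 12] leading coefficient 2: divide by 2. So div: x + 7 = 6.
Step 3. [x + 7 = 6] peel the +7: subtract 7 from each side, so sub: x = -1.

Answer: x ∈ {-1}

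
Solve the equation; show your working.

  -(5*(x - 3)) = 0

Step 1. [-(5*(x - 3)) = 0] leading − — multiply by −1. So neg: 5*(x - 3) = 0.
Step 2. [5*(x - 3) = 0] 5·(inner) — divide through by 5, so div: x - 3 = 0.
Step 3. [x - 3 = 0] -3 is outermost — add 3 both sides. So sub: x = 3.

Answer: x ∈ {3}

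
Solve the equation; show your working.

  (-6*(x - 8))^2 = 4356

Step 1. [(-6*(x - 8))^2 = 4356] LHS squared, RHS 4356 ≥ 0: apply √ (±), so sqrt: -6*(x - 8) = 66 or -66.
Step 2. [-6*(x - 8) = 66 or -66] divide by the outer -6, so div: x - 8 = -11 or 11.
Step 3. [x - 8 = -11 or 11] the outer -8 inverts by adding 8. So sub: x = -3 or 19.

Answer: x ∈ {-3, 19}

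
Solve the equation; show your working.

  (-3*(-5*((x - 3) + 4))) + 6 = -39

Step 1. [(-3*(-5*((x - 3) + 4))) + 6 = -39] -3 | LHS and -3 | -39: pull -3 out. So factor: (-5*((x - 3) + 4)) - 2 = 13.
Step 2. [(-5*((x - 3) + 4)) - 2 = 13] peel the -2: add 2 from each side, so sub: -5*((x - 3) + 4) = 15.
Step 3. [-5*((x - 3) + 4) = 15] divide by the outer -5, so div: (x - 3) + 4 = -3.
Step 4. [(x - 3) + 4 = -3] subtract 4: x sits inside (… + 4) ⇒ sub: x - 3 = -7.
Step 5. [x - 3 = -7] add 3: x sits inside (… - 3) ⇒ sub: x = -4.

Answer: x ∈ {-4}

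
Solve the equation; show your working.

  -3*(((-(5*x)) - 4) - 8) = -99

Step 1. [-3*(((-(5*x)) - 4) - 8) = -99] leading coefficient -3: divide by -3 ⇒ div: ((-(5*x)) - 4) - 8 = 33.
Step 2. [((-(5*x)) - 4) - 8 = 33] -8 is outermost — add 8 both sides, so sub: (-(5*x)) - 4 = 41.
Step 3. [(-(5*x)) - 4 = 41] peel the -4: add 4 from each side. So sub: -(5*x) = 45.
Step 4. [-(5*x) = 45] flip signs both sides ⇒ neg: 5*x = -45.
Step 5. [5*x = -45] divide by the outer 5. So div: x = -9.

Answer: x ∈ {-9}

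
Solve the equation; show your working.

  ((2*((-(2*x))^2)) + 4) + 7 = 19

Step 1. [((2*((-(2*x))^2)) + 4) + 7 = 19] +7 is outermost — subtract 7 both sides ⇒ sub: (2*((-(2*x))^2)) + 4 = 12.
Step 2. [(2*((-(2*x))^2)) + 4 = 12] 2 divides every term; factor it out ⇒ factor: ((-(2*x))^2) + 2 = 6.
Step 3. [((-(2*x))^2) + 2 = 6] the outer +2 inverts by subtracting 2 ⇒ sub: (-(2*x))^2 = 4.
Step 4. [(-(2*x))^2 = 4] 4 ≥ 0, LHS is (·)² — take ±√, so sqrt: -(2*x) = 2 or -2.
Step 5. [-(2*x) = 2 or -2] flip signs both sides. So neg: 2*x = -2 or 2.
Step 6. [2*x = -2 or 2] divide by the outer 2. So div: x = -1 or 1.

Answer: x ∈ {-1, 1}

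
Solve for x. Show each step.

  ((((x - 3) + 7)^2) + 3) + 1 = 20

Step 1. [((((x - 3) + 7)^2) + 3) + 1 = 20] the outer +1 inverts by subtracting 1 ⇒ sub: (((x - 3) + 7)^2) + 3 = 19.
Step 2. [(((x - 3) + 7)^2) + 3 = 19] subtract 3: x sits inside (… + 3). So sub: ((x - 3) + 7)^2 = 16.
Step 3. [((x - 3) + 7)^2 = 16] √ both sides: 16 ≥ 0 gives two branches ⇒ sqrt: (x - 3) + 7 = 4 or -4.
Step 4. [(x - 3) + 7 = 4 or -4] subtract 7: x sits inside (… + 7). So sub: x - 3 = -3 or -11.
Step 5. [x - 3 = -3 or -11] -3 is outermost — add 3 both sides ⇒ sub: x = 0 or -8.

Answer: x ∈ {-8, 0}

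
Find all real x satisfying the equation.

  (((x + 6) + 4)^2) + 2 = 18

Step 1. [(((x + 6) + 4)^2) + 2 = 18] peel the +2: subtract 2 from each side ⇒ sub: ((x + 6) + 4)^2 = 16.
Step 2. [((x + 6) + 4)^2 = 16] √ both sides: 16 ≥ 0 gives two branches ⇒ sqrt: (x + 6) + 4 = 4 or -4.
Step 3. [(x + 6) + 4 = 4 or -4] +4 is outermost — subtract 4 both sides ⇒ sub: x + 6 = 0 or -8.
Step 4. [x + 6 = 0 or -8] the outer +6 inverts by subtracting 6, so sub: x = -6 or -14.

Answer: x ∈ {-14, -6}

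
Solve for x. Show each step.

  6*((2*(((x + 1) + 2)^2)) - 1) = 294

Step 1. [6*((2*(((x + 1) + 2)^2)) - 1) = 294] LHS = 6·(…); ÷6 both sides ⇒ div: (2*(((x + 1) + 2)^2)) - 1 = 49.
Step 2. [(2*(((x + 1) + 2)^2)) - 1 = 49] 1 comes off first (add 1), so sub: 2*(((x + 1) + 2)^2) = 50.
Step 3. [2*(((x + 1) + 2)^2) = 50] divide by the outer 2, so div: ((x + 1) + 2)^2 = 25.
Step 4. [((x + 1) + 2)^2 = 25] 25 ≥ 0, LHS is (·)² — take ±√, so sqrt: (x + 1) + 2 = 5 or -5.
Step 5. [(x + 1) + 2 = 5 or -5] peel the +2: subtract 2 from each side ⇒ sub: x + 1 = 3 or -7.
Step 6. [x + 1 = 3 or -7] 1 comes off first (subtract 1). So sub: x = 2 or -8.

Answer: x ∈ {-8, 2}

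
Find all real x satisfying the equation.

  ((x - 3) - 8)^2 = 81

Step 1. [((x - 3) - 8)^2 = 81] 81 ≥ 0, LHS is (·)² — take ±√, so sqrt: (x - 3) - 8 = 9 or -9.
Step 2. [(x - 3) - 8 = 9 or -9] add 8: x sits inside (… - 8), so sub: x - 3 = 17 or -1.
Step 3. [x - 3 = 17 or -1] the outer -3 inverts by adding 3, so sub: x = 20 or 2.

Answer: x ∈ {2, 20}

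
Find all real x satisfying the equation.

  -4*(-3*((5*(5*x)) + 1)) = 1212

Step 1. [-4*(-3*((5*(5*x)) + 1)) = 1212] leading coefficient -4: divide by -4, so div: -3*((5*(5*x)) + 1) = -303.
Step 2. [-3*((5*(5*x)) + 1) = -303] leading coefficient -3: divide by -3. So div: (5*(5*x)) + 1 = 101.
Step 3. [(5*(5*x)) + 1 = 101] the outer +1 inverts by subtracting 1, so sub: 5*(5*x) = 100.
Step 4. [5*(5*x) = 100] leading coefficient 5: divide by 5. So div: 5*x = 20.
Step 5. [5*x = 20] LHS = 5·(…); ÷5 both sides, so div: x = 4.

Answer: x ∈ {4}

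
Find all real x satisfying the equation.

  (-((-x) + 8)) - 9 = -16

Step 1. [(-((-x) + 8)) - 9 = -16] peel the -9: add 9 from each side. So sub: -((-x) + 8) = -7.
Step 2. [-((-x) + 8) = -7] LHS negated; negate both sides. So neg: (-x) + 8 = 7.
Step 3. [(-x) + 8 = 7] subtract 8: x sits inside (… + 8). So sub: -x = -1.
Step 4. [-x = -1] flip signs both sides, so neg: x = 1.

Answer: x ∈ {1}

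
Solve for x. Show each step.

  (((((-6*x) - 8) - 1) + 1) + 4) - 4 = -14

Step 1. [(((((-6*x) - 8) - 1) + 1) + 4) - 4 = -14] add 4: x sits inside (… - 4) ⇒ sub: ((((-6*x) - 8) - 1) + 1) + 4 = -10.
Step 2. [((((-6*x) - 8) - 1) + 1) + 4 = -10] +4 is outermost — subtract 4 both sides. So sub: (((-6*x) - 8) - 1) + 1 = -14.
Step 3. [(((-6*x) - 8) - 1) + 1 = -14] +1 is outermost — subtract 1 both sides ⇒ sub: ((-6*x) - 8) - 1 = -15.
Step 4. [((-6*x) - 8) - 1 = -15] the outer -1 inverts by adding 1 ⇒ sub: (-6*x) - 8 = -14.
Step 5. [(-6*x) - 8 = -14] peel the -8: add 8 from each side ⇒ sub: -6*x = -6.
Step 6. [-6*x = -6] leading coefficient -6: divide by -6 ⇒ div: x = 1.

Answer: x ∈ {1}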